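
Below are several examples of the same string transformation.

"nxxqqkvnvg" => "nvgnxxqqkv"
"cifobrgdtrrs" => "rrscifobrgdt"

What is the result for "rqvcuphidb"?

Looking at the pairs, the operation is to move the last 3 characters to the front (rotate right by 3).
On "rqvcuphidb" that produces "idbrqvcuph".

idbrqvcuph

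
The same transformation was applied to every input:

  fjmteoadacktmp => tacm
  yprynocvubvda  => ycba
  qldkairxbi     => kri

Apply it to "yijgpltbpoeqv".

gtov

The rule is to delete the first 2 characters, then keep one character in every 3, starting at position 2 (positions 2nd, 5th, 8th, ...).
On "yijgpltbpoeqv": the first step gives "jgpltbpoeqv", and the second then gives "gtov".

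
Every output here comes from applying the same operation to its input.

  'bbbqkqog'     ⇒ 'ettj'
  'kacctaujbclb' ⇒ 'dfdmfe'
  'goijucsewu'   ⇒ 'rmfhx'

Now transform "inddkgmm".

qgjp

Each output is the input with this applied: keep every other character starting from the second (positions 2nd, 4th, 6th, ...), then shift every letter 3 places forward in the alphabet (wrapping around).
Working it through for "inddkgmm": intermediate "ndgm", final "qgjp".
(Check on "kacctaujbclb": → "acajcb" → "dfdmfe" ✓)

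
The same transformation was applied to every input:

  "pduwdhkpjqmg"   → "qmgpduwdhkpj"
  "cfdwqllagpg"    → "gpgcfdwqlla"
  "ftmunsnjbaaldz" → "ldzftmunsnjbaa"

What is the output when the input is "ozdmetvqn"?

vqnozdmet

What's happening: move the last 3 characters to the front (rotate right by 3).
Doing the same to "ozdmetvqn": "vqnozdmet".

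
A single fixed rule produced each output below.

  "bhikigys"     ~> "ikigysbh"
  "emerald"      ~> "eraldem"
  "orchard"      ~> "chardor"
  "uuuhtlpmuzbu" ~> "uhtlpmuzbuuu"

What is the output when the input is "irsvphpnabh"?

The pattern: move the first 2 characters to the end (rotate left by 2).
Doing the same to "irsvphpnabh": "svphpnabhir".

svphpnabhir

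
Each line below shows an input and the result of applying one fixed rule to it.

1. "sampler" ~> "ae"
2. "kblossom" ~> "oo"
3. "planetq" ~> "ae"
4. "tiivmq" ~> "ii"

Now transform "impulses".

Looking at the pairs, the operation is to keep only the vowels.
For "impulses" the result is "iue".

iue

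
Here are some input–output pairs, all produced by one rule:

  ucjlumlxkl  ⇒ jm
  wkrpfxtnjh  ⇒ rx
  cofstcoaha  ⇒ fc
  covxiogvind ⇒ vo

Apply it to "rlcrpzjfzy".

In each case the input is transformed by: delete the last 3 characters, then keep one character in every 3, starting at position 3 (positions 3rd, 6th, 9th, ...).
Working it through for "rlcrpzjfzy": intermediate "rlcrpzj", final "cz".

cz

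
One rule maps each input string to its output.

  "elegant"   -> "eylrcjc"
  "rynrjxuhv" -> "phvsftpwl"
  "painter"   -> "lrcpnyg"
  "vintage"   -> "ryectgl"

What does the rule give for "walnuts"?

lsrquyj

The transformation: move the first 3 characters to the end (rotate left by 3), then shift every letter 2 places backward in the alphabet (wrapping around).
Starting from "walnuts": after the first operation, "nutswal"; after the second, "lsrquyj".
(Check on "vintage": → "tagevin" → "ryectgl" ✓)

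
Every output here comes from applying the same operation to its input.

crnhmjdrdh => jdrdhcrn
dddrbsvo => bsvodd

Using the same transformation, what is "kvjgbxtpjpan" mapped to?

tpjpankvjg

Looking at the pairs, the operation is to swap the front and back halves of the string, then delete the last 2 characters.
On "kvjgbxtpjpan": the first step gives "tpjpankvjgbx", and the second then gives "tpjpankvjg".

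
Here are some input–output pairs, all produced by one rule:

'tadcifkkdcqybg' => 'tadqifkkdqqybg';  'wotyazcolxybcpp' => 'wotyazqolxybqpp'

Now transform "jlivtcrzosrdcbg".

jlivtqrzosrdqbg

In each case the input is transformed by: replace every "c" with "q".
For "jlivtcrzosrdcbg" the result is "jlivtqrzosrdqbg".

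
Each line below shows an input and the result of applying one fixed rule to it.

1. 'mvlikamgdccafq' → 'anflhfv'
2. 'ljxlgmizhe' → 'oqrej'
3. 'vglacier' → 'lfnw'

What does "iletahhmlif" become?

Rule — shift every letter 5 places forward in the alphabet (wrapping around), then keep every other character starting from the second (positions 2nd, 4th, 6th, ...).
Applying both steps to "iletahhmlif": "nqjyfmmrqnk", then "qymrn".

qymrn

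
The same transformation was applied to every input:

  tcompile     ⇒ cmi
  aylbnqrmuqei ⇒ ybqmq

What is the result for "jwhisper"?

wip

The rule is to delete the last character, then keep every other character starting from the second (positions 2nd, 4th, 6th, ...).
Starting from "jwhisper": after the first operation, "jwhispe"; after the second, "wip".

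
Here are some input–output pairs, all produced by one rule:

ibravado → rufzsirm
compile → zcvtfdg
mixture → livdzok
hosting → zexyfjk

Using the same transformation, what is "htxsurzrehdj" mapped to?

yuaykojliqiv

In each case the input is transformed by: move the last 3 characters to the front (rotate right by 3), then shift every letter 9 places backward in the alphabet (wrapping around).
For "htxsurzrehdj", step one produces "hdjhtxsurzre"; step two turns that into "yuaykojliqiv".
(Check on "hosting": → "inghost" → "zexyfjk" ✓)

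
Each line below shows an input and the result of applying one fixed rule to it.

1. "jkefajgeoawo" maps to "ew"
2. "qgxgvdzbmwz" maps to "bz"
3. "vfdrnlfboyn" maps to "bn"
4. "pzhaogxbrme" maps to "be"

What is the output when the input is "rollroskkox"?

What's happening: keep one character in every 3, starting at position 2 (positions 2nd, 5th, 8th, ...), then delete the first 2 characters.
"rollroskkox" → "orkx" → "kx".

kx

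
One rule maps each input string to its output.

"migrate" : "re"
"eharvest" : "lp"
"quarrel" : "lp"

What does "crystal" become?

jl

The rule is to keep one character in every 3, starting at position 3 (positions 3rd, 6th, 9th, ...), then shift every letter 11 places forward in the alphabet (wrapping around).
Applying both steps to "crystal": "ya", then "jl".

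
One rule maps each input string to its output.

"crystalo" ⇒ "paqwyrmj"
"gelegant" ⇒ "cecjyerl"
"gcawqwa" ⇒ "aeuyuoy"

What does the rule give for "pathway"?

ynfryuw

What's happening: swap each adjacent pair of characters (1↔2, 3↔4, ...), then shift every letter 2 places backward in the alphabet (wrapping around).
"pathway" → "ynfryuw".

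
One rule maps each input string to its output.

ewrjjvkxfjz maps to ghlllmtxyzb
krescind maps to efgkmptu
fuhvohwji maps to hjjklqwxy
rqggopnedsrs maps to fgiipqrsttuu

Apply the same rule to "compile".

In each case the input is transformed by: sort the characters into alphabetical order, then shift every letter 2 places forward in the alphabet (wrapping around).
"compile" → "ceilmop" → "egknoqr".

egknoqr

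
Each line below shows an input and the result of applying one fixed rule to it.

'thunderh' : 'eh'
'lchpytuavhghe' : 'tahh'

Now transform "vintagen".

gn

In each case the input is transformed by: keep every other character starting from the second (positions 2nd, 4th, 6th, ...), then delete the first 2 characters.
Applying both steps to "vintagen": "itgn", then "gn".
(Check on "thunderh": → "hneh" → "eh" ✓)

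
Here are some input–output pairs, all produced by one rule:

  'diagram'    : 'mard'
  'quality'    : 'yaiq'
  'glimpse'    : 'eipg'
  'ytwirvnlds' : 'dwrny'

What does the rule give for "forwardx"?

draf

The rule is to keep every other character starting from the first (positions 1st, 3rd, 5th, ...), then swap the first and last characters.
For "forwardx", step one produces "frad"; step two turns that into "draf".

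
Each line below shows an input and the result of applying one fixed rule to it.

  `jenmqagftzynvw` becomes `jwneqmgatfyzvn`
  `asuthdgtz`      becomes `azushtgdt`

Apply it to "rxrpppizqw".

rwrxppipqz

The rule is to move the last character to the front, then swap each adjacent pair of characters (1↔2, 3↔4, ...).
So "rxrpppizqw" becomes "rwrxppipqz".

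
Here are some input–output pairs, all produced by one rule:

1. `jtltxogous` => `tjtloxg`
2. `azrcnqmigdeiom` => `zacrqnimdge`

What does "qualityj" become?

Each output is the input with this applied: delete the last 3 characters, then swap each adjacent pair of characters (1↔2, 3↔4, ...).
On "qualityj": the first step gives "quali", and the second then gives "uqlai".

uqlai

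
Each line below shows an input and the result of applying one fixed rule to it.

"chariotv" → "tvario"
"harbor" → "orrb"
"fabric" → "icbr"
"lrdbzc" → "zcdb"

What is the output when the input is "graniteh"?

ehanit

The rule is to delete the first 2 characters, then move the last 2 characters to the front (rotate right by 2).
For "graniteh", step one produces "aniteh"; step two turns that into "ehanit".
(Check on "fabric": → "bric" → "icbr" ✓)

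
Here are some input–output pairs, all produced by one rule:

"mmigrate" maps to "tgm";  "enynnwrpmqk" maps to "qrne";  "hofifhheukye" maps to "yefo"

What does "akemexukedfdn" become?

dexe

Looking at the pairs, the operation is to reverse the string, then keep one character in every 3, starting at position 2 (positions 2nd, 5th, 8th, ...).
Doing the same to "akemexukedfdn": "dexe".
(Check on "hofifhheukye": → "eykuehhfifoh" → "yefo" ✓)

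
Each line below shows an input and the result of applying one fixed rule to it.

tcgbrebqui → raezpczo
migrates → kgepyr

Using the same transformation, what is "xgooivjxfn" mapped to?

The transformation: delete the last 2 characters, then shift every letter 2 places backward in the alphabet (wrapping around).
"xgooivjxfn" → "xgooivjx" → "vemmgthv".

vemmgthv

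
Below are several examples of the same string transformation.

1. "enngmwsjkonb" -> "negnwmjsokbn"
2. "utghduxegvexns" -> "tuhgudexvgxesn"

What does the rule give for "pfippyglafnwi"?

fppiyplgfawni

The pattern: swap each adjacent pair of characters (1↔2, 3↔4, ...).
So "pfippyglafnwi" becomes "fppiyplgfawni".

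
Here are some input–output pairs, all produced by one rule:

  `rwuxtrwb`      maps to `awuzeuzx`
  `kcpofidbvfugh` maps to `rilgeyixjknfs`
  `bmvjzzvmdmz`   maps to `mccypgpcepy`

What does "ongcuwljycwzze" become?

The pattern: shift every letter 3 places forward in the alphabet (wrapping around), then move the first 3 characters to the end (rotate left by 3).
On "ongcuwljycwzze": the first step gives "rqjfxzombfzcch", and the second then gives "fxzombfzcchrqj".

fxzombfzcchrqj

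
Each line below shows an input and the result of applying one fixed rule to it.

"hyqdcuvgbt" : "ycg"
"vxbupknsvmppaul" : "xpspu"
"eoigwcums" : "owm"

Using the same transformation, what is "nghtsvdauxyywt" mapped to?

gsayt

What's happening: keep one character in every 3, starting at position 2 (positions 2nd, 5th, 8th, ...).
So "nghtsvdauxyywt" becomes "gsayt".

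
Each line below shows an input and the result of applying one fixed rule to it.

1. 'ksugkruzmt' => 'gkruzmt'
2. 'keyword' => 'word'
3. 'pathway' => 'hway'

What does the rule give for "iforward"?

The transformation: delete the first 3 characters.
Doing the same to "iforward": "rward".

rward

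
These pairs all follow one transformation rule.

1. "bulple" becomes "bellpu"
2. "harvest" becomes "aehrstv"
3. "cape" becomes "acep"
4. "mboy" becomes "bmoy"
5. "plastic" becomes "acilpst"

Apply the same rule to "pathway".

aahptwy

Each output is the input with this applied: sort the characters into alphabetical order.
Applying that to "pathway" gives "aahptwy".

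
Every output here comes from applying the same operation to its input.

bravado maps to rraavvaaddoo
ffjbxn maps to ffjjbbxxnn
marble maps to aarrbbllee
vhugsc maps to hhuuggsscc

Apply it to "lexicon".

In each case the input is transformed by: delete the first character, then double every character.
Starting from "lexicon": after the first operation, "exicon"; after the second, "eexxiiccoonn".

eexxiiccoonn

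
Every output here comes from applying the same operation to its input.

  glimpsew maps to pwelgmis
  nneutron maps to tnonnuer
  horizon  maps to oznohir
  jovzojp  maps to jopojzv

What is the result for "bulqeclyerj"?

In each case the input is transformed by: swap each adjacent pair of characters (1↔2, 3↔4, ...), then move the last 3 characters to the front (rotate right by 3).
On "bulqeclyerj": the first step gives "ubqlceylrej", and the second then gives "rejubqlceyl".

rejubqlceyl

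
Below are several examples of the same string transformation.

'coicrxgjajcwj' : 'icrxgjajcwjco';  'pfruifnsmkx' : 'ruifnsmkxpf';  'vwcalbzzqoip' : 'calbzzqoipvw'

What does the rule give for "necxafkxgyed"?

The rule is to move the first 2 characters to the end (rotate left by 2).
So "necxafkxgyed" becomes "cxafkxgyedne".

cxafkxgyedne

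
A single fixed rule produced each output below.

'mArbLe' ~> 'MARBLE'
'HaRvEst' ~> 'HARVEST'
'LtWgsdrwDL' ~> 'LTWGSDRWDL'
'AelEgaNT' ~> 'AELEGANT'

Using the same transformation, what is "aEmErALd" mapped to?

AEMERALD

In each case the input is transformed by: convert every letter to uppercase.
Applying that to "aEmErALd" gives "AEMERALD".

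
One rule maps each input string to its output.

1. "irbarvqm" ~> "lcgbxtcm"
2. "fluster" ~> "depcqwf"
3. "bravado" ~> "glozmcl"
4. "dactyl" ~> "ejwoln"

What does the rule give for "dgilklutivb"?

The pattern: shift every letter 11 places forward in the alphabet (wrapping around), then move the first 3 characters to the end (rotate left by 3).
Applying that to "dgilklutivb" gives "wvwfetgmort".

wvwfetgmort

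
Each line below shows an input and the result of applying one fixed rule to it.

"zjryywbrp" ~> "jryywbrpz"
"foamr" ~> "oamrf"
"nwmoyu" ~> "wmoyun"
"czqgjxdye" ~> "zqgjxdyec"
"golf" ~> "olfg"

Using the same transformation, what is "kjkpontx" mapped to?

jkpontxk

Looking at the pairs, the operation is to move the first character to the end.
For "kjkpontx" the result is "jkpontxk".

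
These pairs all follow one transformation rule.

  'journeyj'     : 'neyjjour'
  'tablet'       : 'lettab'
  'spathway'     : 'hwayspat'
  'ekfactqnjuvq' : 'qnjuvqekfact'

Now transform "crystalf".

talfcrys

Each output is the input with this applied: swap the front and back halves of the string.
So "crystalf" becomes "talfcrys".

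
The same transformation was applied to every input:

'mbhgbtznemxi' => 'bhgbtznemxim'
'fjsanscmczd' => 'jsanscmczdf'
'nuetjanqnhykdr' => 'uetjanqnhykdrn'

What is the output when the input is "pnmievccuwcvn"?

Each output is the input with this applied: move the first character to the end.
Doing the same to "pnmievccuwcvn": "nmievccuwcvnp".

nmievccuwcvnp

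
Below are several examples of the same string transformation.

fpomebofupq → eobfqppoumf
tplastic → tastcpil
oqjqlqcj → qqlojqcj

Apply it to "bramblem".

lmbbmrea

Rule — take characters alternately from the front and the back (1st, last, 2nd, 2nd-last, ...), then move the last 3 characters to the front (rotate right by 3).
For "bramblem", step one produces "bmrealmb"; step two turns that into "lmbbmrea".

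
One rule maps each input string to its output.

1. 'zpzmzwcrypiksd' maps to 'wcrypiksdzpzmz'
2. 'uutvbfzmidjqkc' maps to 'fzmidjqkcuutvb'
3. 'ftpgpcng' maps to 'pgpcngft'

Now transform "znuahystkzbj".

hystkzbjznua

The pattern: move the last 2 characters to the front (rotate right by 2), then swap the front and back halves of the string.
Applying both steps to "znuahystkzbj": "bjznuahystkz", then "hystkzbjznua".
(Check on "zpzmzwcrypiksd": → "sdzpzmzwcrypik" → "wcrypiksdzpzmz" ✓)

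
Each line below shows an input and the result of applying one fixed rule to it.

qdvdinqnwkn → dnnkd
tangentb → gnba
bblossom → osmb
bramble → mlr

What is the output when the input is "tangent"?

The pattern: keep every other character starting from the second (positions 2nd, 4th, 6th, ...), then move the first character to the end.
"tangent" → "agn" → "gna".
(Check on "tangentb": → "agnb" → "gnba" ✓)

gna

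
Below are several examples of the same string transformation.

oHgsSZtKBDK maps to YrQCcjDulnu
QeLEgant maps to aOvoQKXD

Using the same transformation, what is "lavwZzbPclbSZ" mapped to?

VKFGjJLzMVLcj

The transformation: shift every letter 10 places forward in the alphabet (wrapping around), then flip the case of every letter.
Applying that to "lavwZzbPclbSZ" gives "VKFGjJLzMVLcj".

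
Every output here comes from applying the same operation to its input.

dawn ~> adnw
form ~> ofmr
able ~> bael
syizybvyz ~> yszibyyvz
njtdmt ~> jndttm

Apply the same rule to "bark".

What's happening: swap each adjacent pair of characters (1↔2, 3↔4, ...).
On "bark" that produces "abkr".

abkr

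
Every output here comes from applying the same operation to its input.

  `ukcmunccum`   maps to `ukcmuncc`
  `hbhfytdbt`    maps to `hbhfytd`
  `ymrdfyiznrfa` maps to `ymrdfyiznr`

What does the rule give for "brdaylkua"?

brdaylk

The pattern: delete the last 2 characters.
For "brdaylkua" the result is "brdaylk".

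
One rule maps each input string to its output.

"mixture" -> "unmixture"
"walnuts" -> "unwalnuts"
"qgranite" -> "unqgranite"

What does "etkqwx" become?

unetkqwx

Each output is the input with this applied: prepend "un".
On "etkqwx" that produces "unetkqwx".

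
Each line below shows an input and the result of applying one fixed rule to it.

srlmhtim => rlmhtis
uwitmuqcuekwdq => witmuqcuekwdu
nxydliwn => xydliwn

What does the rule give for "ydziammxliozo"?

What's happening: delete the last character, then move the first character to the end.
On "ydziammxliozo": the first step gives "ydziammxlioz", and the second then gives "dziammxliozy".

dziammxliozy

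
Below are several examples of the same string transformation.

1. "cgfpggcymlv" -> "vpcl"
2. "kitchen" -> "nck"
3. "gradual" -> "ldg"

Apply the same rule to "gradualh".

In each case the input is transformed by: swap the first and last characters, then keep one character in every 3, starting at position 1 (positions 1st, 4th, 7th, ...).
Working it through for "gradualh": intermediate "hradualg", final "hdl".

hdl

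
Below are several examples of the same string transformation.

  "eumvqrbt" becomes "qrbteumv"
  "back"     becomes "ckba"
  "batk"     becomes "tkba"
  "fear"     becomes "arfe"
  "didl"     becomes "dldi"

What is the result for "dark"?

rkda

The pattern: swap the front and back halves of the string.
So "dark" becomes "rkda".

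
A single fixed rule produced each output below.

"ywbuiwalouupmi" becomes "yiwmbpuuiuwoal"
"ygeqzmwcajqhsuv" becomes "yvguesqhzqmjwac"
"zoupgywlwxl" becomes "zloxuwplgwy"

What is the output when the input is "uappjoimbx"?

uxabpmpijo

What's happening: take characters alternately from the front and the back (1st, last, 2nd, 2nd-last, ...).
For "uappjoimbx" the result is "uxabpmpijo".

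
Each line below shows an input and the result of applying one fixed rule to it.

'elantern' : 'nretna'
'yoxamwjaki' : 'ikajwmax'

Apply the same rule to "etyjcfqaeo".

The rule is to reverse the string, then delete the last 2 characters.
On "etyjcfqaeo": the first step gives "oeaqfcjyte", and the second then gives "oeaqfcjy".
(Check on "yoxamwjaki": → "ikajwmaxoy" → "ikajwmax" ✓)

oeaqfcjy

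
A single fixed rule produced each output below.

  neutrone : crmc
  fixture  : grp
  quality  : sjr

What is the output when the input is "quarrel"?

In each case the input is transformed by: shift every letter 2 places backward in the alphabet (wrapping around), then keep every other character starting from the second (positions 2nd, 4th, 6th, ...).
Applying both steps to "quarrel": "osyppcj", then "spc".

spc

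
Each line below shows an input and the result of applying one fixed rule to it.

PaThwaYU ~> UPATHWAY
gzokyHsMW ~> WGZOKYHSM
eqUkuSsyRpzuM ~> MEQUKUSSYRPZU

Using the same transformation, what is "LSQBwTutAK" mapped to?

The transformation: move the last character to the front, then convert every letter to uppercase.
On "LSQBwTutAK" that produces "KLSQBWTUTA".

KLSQBWTUTA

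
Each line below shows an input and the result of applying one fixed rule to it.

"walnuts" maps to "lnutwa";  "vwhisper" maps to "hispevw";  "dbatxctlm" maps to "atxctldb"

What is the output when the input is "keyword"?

yworke

The transformation: delete the last character, then move the first 2 characters to the end (rotate left by 2).
For "keyword", step one produces "keywor"; step two turns that into "yworke".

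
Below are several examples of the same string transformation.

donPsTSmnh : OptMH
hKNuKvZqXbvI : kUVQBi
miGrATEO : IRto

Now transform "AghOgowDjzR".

Looking at the pairs, the operation is to keep every other character starting from the second (positions 2nd, 4th, 6th, ...), then flip the case of every letter.
On "AghOgowDjzR": the first step gives "gOoDz", and the second then gives "GoOdZ".

GoOdZ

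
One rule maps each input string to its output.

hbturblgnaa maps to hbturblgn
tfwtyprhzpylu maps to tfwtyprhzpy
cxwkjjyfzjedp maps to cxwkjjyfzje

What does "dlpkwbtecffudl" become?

dlpkwbtecffu

In each case the input is transformed by: delete the last 2 characters.
Doing the same to "dlpkwbtecffudl": "dlpkwbtecffu".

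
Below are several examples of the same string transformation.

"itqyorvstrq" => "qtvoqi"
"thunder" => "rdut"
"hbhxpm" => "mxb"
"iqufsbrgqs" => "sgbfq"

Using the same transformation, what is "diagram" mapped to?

Each output is the input with this applied: reverse the string, then keep every other character starting from the first (positions 1st, 3rd, 5th, ...).
Starting from "diagram": after the first operation, "margaid"; after the second, "mrad".

mrad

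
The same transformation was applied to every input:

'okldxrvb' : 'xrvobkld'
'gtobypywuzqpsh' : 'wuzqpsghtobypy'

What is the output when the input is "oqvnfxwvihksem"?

vihkseomqvnfxw

The rule is to swap the first and last characters, then swap the front and back halves of the string.
Starting from "oqvnfxwvihksem": after the first operation, "mqvnfxwvihkseo"; after the second, "vihkseomqvnfxw".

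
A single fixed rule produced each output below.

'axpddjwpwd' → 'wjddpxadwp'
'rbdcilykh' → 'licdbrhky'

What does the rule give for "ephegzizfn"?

izgehpenfz

The rule is to move the last 3 characters to the front (rotate right by 3), then reverse the string.
For "ephegzizfn", step one produces "zfnephegzi"; step two turns that into "izgehpenfz".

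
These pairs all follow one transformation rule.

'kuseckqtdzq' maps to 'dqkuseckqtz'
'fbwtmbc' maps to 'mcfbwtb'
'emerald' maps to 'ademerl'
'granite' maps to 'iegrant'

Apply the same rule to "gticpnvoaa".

oagticpnva

Each output is the input with this applied: move the last 2 characters to the front (rotate right by 2), then swap the first and last characters.
On "gticpnvoaa": the first step gives "aagticpnvo", and the second then gives "oagticpnva".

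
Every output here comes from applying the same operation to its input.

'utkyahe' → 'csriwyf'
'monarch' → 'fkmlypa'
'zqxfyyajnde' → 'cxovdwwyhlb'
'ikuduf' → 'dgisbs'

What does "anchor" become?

pylafm

Looking at the pairs, the operation is to move the last character to the front, then shift every letter 2 places backward in the alphabet (wrapping around).
So "anchor" becomes "pylafm".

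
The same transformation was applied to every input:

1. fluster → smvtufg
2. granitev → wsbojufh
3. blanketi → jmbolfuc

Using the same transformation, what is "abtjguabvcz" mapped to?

Rule — swap the first and last characters, then shift every letter 1 place forward in the alphabet (wrapping around).
Applying that to "abtjguabvcz" gives "acukhvbcwdb".

acukhvbcwdb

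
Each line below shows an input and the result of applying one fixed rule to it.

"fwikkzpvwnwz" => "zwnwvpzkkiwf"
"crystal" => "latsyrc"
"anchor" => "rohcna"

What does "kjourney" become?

What's happening: reverse the string.
Applying that to "kjourney" gives "yenruojk".

yenruojk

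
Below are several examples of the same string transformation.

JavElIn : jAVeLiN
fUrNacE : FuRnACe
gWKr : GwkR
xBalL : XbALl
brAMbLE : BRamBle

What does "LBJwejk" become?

Looking at the pairs, the operation is to flip the case of every letter.
So "LBJwejk" becomes "lbjWEJK".

lbjWEJK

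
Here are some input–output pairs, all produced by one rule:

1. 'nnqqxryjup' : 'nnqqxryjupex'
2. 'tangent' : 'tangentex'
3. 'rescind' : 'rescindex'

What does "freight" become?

The pattern: append "ex".
Doing the same to "freight": "freightex".

freightex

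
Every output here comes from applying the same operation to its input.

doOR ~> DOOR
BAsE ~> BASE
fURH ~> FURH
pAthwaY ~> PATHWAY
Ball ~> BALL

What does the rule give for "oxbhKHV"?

OXBHKHV

Looking at the pairs, the operation is to convert every letter to uppercase.
On "oxbhKHV" that produces "OXBHKHV".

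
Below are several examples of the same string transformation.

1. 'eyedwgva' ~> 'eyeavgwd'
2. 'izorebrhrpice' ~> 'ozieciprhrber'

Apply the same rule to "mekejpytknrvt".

The pattern: move the first 3 characters to the end (rotate left by 3), then reverse the string.
Doing the same to "mekejpytknrvt": "kemtvrnktypje".

kemtvrnktypje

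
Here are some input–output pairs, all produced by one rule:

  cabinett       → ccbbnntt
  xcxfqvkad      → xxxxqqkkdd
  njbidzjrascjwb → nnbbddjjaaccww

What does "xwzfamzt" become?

What's happening: keep every other character starting from the first (positions 1st, 3rd, 5th, ...), then double every character.
Starting from "xwzfamzt": after the first operation, "xzaz"; after the second, "xxzzaazz".

xxzzaazz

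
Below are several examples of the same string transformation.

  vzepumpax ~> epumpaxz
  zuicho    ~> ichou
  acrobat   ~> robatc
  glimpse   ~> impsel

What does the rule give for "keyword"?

The rule is to delete the first character, then move the first character to the end.
"keyword" → "eyword" → "yworde".

yworde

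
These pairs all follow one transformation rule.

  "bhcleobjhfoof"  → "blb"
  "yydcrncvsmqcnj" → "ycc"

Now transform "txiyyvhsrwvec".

Each output is the input with this applied: keep one character in every 3, starting at position 1 (positions 1st, 4th, 7th, ...), then keep only the first 3 characters.
"txiyyvhsrwvec" → "tyhwc" → "tyh".
(Check on "yydcrncvsmqcnj": → "yccmn" → "ycc" ✓)

tyh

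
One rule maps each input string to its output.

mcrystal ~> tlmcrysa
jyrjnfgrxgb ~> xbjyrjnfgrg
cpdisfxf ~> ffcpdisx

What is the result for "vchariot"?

Each output is the input with this applied: move the last 2 characters to the front (rotate right by 2), then swap the first and last characters.
Applying that to "vchariot" gives "itvcharo".
(Check on "cpdisfxf": → "xfcpdisf" → "ffcpdisx" ✓)

itvcharo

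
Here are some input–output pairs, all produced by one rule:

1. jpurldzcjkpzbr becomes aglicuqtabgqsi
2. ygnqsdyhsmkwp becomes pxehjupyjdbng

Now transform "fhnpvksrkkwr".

wyegmbjibbni

The transformation: shift every letter 9 places backward in the alphabet (wrapping around).
"fhnpvksrkkwr" → "wyegmbjibbni".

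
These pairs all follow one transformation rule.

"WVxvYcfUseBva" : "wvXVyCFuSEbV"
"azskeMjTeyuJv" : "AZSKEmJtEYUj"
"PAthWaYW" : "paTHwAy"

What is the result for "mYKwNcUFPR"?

What's happening: delete the last character, then flip the case of every letter.
Working it through for "mYKwNcUFPR": intermediate "mYKwNcUFP", final "MykWnCufp".
(Check on "PAthWaYW": → "PAthWaY" → "paTHwAy" ✓)

MykWnCufp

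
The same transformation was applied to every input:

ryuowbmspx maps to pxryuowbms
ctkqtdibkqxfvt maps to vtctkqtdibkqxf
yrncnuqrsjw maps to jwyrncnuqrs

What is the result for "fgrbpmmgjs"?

jsfgrbpmmg

What's happening: move the last 2 characters to the front (rotate right by 2).
Doing the same to "fgrbpmmgjs": "jsfgrbpmmg".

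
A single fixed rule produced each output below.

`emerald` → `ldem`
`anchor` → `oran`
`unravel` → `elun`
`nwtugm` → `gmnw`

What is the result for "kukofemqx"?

qxku

The transformation: move the first 2 characters to the end (rotate left by 2), then keep only the last 4 characters.
For "kukofemqx", step one produces "kofemqxku"; step two turns that into "qxku".
(Check on "unravel": → "ravelun" → "elun" ✓)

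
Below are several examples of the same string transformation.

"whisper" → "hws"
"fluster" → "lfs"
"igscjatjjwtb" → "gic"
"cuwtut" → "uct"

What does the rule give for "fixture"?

The transformation: swap each adjacent pair of characters (1↔2, 3↔4, ...), then keep only the first 3 characters.
Applying both steps to "fixture": "iftxrue", then "ift".
(Check on "cuwtut": → "uctwtu" → "uct" ✓)

ift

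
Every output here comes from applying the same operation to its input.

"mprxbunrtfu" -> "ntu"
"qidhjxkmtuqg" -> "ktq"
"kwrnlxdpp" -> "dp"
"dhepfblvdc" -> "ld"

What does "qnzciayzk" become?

The transformation: keep every other character starting from the first (positions 1st, 3rd, 5th, ...), then delete the first 3 characters.
For "qnzciayzk", step one produces "qziyk"; step two turns that into "yk".

yk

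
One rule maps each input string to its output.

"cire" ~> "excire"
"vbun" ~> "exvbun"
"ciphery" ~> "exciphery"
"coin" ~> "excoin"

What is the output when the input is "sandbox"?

The pattern: prepend "ex".
On "sandbox" that produces "exsandbox".

exsandbox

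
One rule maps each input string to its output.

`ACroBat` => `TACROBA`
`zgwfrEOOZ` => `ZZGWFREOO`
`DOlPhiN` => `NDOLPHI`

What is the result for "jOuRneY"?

YJOURNE

The pattern: move the last character to the front, then convert every letter to uppercase.
For "jOuRneY" the result is "YJOURNE".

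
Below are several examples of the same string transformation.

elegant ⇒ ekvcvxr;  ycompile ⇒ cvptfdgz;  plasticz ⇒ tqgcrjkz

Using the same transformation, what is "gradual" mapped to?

rcxirul

The rule is to shift every letter 9 places backward in the alphabet (wrapping around), then move the last 2 characters to the front (rotate right by 2).
On "gradual": the first step gives "xirulrc", and the second then gives "rcxirul".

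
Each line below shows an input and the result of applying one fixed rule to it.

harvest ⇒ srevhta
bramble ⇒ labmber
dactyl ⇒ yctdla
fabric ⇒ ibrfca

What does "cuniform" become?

rnoifcmu

What's happening: take characters alternately from the front and the back (1st, last, 2nd, 2nd-last, ...), then move the first 3 characters to the end (rotate left by 3).
Working it through for "cuniform": intermediate "cmurnoif", final "rnoifcmu".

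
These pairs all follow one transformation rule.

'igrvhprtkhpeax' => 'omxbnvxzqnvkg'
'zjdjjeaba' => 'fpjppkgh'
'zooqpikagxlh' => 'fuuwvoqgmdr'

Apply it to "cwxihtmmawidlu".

Looking at the pairs, the operation is to delete the last character, then shift every letter 6 places forward in the alphabet (wrapping around).
Applying that to "cwxihtmmawidlu" gives "icdonzssgcojr".
(Check on "zjdjjeaba": → "zjdjjeab" → "fpjppkgh" ✓)

icdonzssgcojr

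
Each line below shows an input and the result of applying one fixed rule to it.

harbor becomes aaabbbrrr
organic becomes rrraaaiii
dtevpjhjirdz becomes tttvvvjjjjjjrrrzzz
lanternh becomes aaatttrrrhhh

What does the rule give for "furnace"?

uuunnnccc

The pattern: keep every other character starting from the second (positions 2nd, 4th, 6th, ...), then repeat every character 3 times.
Working it through for "furnace": intermediate "unc", final "uuunnnccc".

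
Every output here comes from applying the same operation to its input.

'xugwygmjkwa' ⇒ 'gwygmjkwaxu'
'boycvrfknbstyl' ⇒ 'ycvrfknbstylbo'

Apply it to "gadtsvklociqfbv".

Looking at the pairs, the operation is to move the first 2 characters to the end (rotate left by 2).
For "gadtsvklociqfbv" the result is "dtsvklociqfbvga".

dtsvklociqfbvga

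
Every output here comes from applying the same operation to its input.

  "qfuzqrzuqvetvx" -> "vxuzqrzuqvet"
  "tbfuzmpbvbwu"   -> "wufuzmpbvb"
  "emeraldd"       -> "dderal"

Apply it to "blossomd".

mdosso

The rule is to delete the first 2 characters, then move the last 2 characters to the front (rotate right by 2).
Applying both steps to "blossomd": "ossomd", then "mdosso".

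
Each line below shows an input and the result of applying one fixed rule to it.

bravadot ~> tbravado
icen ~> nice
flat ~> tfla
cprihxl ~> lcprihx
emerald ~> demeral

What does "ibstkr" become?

ribstk

What's happening: move the last character to the front.
Applying that to "ibstkr" gives "ribstk".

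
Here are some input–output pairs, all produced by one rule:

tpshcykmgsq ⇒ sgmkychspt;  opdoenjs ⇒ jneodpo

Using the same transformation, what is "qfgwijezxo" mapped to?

xzejiwgfq

Each output is the input with this applied: reverse the string, then delete the first character.
Doing the same to "qfgwijezxo": "xzejiwgfq".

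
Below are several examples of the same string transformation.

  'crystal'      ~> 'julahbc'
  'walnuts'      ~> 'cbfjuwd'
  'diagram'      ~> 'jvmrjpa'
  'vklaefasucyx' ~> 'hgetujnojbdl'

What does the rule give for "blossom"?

The pattern: move the last 2 characters to the front (rotate right by 2), then shift every letter 9 places forward in the alphabet (wrapping around).
"blossom" → "ombloss" → "xvkuxbb".

xvkuxbb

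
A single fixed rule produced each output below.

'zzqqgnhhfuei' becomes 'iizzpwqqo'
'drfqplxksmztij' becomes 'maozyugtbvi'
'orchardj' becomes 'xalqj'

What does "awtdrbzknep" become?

jfcmakit

Each output is the input with this applied: shift every letter 9 places forward in the alphabet (wrapping around), then delete the last 3 characters.
Applying both steps to "awtdrbzknep": "jfcmakitwny", then "jfcmakit".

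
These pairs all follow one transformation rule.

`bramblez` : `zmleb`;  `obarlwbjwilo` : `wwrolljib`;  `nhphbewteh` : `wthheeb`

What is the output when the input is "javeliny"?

The transformation: delete the first 3 characters, then sort the characters into reverse alphabetical order.
Working it through for "javeliny": intermediate "eliny", final "ynlie".

ynlie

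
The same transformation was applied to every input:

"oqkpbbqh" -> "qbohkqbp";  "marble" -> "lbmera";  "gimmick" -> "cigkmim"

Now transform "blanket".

The rule is to move the last 3 characters to the front (rotate right by 3), then swap each adjacent pair of characters (1↔2, 3↔4, ...).
"blanket" → "ketblan" → "ekbtaln".

ekbtaln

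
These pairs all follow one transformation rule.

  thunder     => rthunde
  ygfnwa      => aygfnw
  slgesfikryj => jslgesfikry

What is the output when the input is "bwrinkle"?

In each case the input is transformed by: move the last character to the front.
Doing the same to "bwrinkle": "ebwrinkl".

ebwrinkl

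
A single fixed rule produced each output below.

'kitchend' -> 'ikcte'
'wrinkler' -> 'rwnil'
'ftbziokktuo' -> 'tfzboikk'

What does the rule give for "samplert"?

Each output is the input with this applied: swap each adjacent pair of characters (1↔2, 3↔4, ...), then delete the last 3 characters.
Applying both steps to "samplert": "aspmeltr", then "aspme".

aspme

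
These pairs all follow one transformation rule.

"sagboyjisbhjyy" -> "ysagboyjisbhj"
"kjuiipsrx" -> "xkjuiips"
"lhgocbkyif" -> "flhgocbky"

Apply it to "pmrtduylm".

Each output is the input with this applied: move the last character to the front, then delete the last character.
Applying both steps to "pmrtduylm": "mpmrtduyl", then "mpmrtduy".

mpmrtduy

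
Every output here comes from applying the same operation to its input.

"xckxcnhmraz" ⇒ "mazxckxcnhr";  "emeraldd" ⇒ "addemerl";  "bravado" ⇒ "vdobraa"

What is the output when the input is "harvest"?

vsthare

What's happening: move the last 3 characters to the front (rotate right by 3), then swap the first and last characters.
"harvest" → "estharv" → "vsthare".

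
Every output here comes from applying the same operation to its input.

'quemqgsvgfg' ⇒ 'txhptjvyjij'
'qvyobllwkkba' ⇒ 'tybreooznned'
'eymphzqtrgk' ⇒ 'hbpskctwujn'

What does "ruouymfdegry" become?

uxrxbpighjub

The transformation: shift every letter 3 places forward in the alphabet (wrapping around).
On "ruouymfdegry" that produces "uxrxbpighjub".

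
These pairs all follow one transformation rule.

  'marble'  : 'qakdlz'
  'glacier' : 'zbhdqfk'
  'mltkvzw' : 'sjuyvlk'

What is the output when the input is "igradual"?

Looking at the pairs, the operation is to move the first 2 characters to the end (rotate left by 2), then shift every letter 1 place backward in the alphabet (wrapping around).
Starting from "igradual": after the first operation, "radualig"; after the second, "qzctzkhf".

qzctzkhf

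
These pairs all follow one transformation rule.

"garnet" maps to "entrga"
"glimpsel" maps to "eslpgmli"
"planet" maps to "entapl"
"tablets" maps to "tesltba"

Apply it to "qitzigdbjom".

The transformation: move the last 2 characters to the front (rotate right by 2), then take characters alternately from the front and the back (1st, last, 2nd, 2nd-last, ...).
Starting from "qitzigdbjom": after the first operation, "omqitzigdbj"; after the second, "ojmbqdigtiz".

ojmbqdigtiz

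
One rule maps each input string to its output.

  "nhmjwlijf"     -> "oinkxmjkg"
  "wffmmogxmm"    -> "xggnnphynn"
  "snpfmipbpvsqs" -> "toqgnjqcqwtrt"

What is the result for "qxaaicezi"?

What's happening: shift every letter 1 place forward in the alphabet (wrapping around).
On "qxaaicezi" that produces "rybbjdfaj".

rybbjdfaj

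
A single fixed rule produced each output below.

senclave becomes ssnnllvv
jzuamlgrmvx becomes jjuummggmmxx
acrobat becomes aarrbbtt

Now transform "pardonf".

pprrooff

The transformation: keep every other character starting from the first (positions 1st, 3rd, 5th, ...), then double every character.
For "pardonf" the result is "pprrooff".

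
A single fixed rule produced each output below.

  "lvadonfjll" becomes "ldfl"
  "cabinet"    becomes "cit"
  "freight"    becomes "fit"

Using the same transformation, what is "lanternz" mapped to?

The rule is to keep one character in every 3, starting at position 1 (positions 1st, 4th, 7th, ...).
"lanternz" → "ltn".

ltn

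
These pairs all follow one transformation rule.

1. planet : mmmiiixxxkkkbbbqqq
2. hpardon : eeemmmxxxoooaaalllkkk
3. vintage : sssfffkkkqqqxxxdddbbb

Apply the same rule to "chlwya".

zzzeeeiiitttvvvxxx

What's happening: shift every letter 3 places backward in the alphabet (wrapping around), then repeat every character 3 times.
For "chlwya", step one produces "zeitvx"; step two turns that into "zzzeeeiiitttvvvxxx".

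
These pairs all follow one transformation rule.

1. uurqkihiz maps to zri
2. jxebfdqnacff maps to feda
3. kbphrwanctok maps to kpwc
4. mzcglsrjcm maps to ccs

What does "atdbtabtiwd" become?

ida

The rule is to keep one character in every 3, starting at position 3 (positions 3rd, 6th, 9th, ...), then move the last character to the front.
Starting from "atdbtabtiwd": after the first operation, "dai"; after the second, "ida".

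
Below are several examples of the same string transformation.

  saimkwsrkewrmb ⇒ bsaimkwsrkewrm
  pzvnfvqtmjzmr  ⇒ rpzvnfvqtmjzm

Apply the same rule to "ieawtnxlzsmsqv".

Rule — move the last character to the front.
"ieawtnxlzsmsqv" → "vieawtnxlzsmsq".

vieawtnxlzsmsq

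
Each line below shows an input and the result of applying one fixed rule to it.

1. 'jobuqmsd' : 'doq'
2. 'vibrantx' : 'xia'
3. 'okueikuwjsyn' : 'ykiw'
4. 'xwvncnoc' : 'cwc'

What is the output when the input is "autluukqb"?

quu

Rule — keep one character in every 3, starting at position 2 (positions 2nd, 5th, 8th, ...), then move the last character to the front.
Applying that to "autluukqb" gives "quu".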